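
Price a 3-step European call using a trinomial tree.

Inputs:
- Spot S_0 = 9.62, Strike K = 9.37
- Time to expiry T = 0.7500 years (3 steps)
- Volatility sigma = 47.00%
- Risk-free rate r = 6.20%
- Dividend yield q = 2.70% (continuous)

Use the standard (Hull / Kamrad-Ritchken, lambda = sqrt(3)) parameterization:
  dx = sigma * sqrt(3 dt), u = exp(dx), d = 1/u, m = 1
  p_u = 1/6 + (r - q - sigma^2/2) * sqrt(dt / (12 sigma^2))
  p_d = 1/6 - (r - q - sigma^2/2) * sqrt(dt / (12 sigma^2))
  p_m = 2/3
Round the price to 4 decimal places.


Answer: Price = V(0,0) = 1.6327

Derivation:
dt = T/N = 0.250000; dx = sigma*sqrt(3*dt) = 0.407032
u = exp(dx) = 1.502352; d = 1/u = 0.665623
p_u = 0.143496, p_m = 0.666667, p_d = 0.189837
Discount per step: exp(-r*dt) = 0.984620
Stock lattice S(k, j) with j the centered position index:
  k=0: S(0,+0) = 9.6200
  k=1: S(1,-1) = 6.4033; S(1,+0) = 9.6200; S(1,+1) = 14.4526
  k=2: S(2,-2) = 4.2622; S(2,-1) = 6.4033; S(2,+0) = 9.6200; S(2,+1) = 14.4526; S(2,+2) = 21.7129
  k=3: S(3,-3) = 2.8370; S(3,-2) = 4.2622; S(3,-1) = 6.4033; S(3,+0) = 9.6200; S(3,+1) = 14.4526; S(3,+2) = 21.7129; S(3,+3) = 32.6205
Terminal payoffs V(N, j) = max(S_T - K, 0):
  V(3,-3) = 0.000000; V(3,-2) = 0.000000; V(3,-1) = 0.000000; V(3,+0) = 0.250000; V(3,+1) = 5.082627; V(3,+2) = 12.342935; V(3,+3) = 23.250473
Backward induction: V(k, j) = exp(-r*dt) * [p_u * V(k+1, j+1) + p_m * V(k+1, j) + p_d * V(k+1, j-1)]
  V(2,-2) = exp(-r*dt) * [p_u*0.000000 + p_m*0.000000 + p_d*0.000000] = 0.000000
  V(2,-1) = exp(-r*dt) * [p_u*0.250000 + p_m*0.000000 + p_d*0.000000] = 0.035322
  V(2,+0) = exp(-r*dt) * [p_u*5.082627 + p_m*0.250000 + p_d*0.000000] = 0.882222
  V(2,+1) = exp(-r*dt) * [p_u*12.342935 + p_m*5.082627 + p_d*0.250000] = 5.126951
  V(2,+2) = exp(-r*dt) * [p_u*23.250473 + p_m*12.342935 + p_d*5.082627] = 12.337128
  V(1,-1) = exp(-r*dt) * [p_u*0.882222 + p_m*0.035322 + p_d*0.000000] = 0.147834
  V(1,+0) = exp(-r*dt) * [p_u*5.126951 + p_m*0.882222 + p_d*0.035322] = 1.310085
  V(1,+1) = exp(-r*dt) * [p_u*12.337128 + p_m*5.126951 + p_d*0.882222] = 5.273399
  V(0,+0) = exp(-r*dt) * [p_u*5.273399 + p_m*1.310085 + p_d*0.147834] = 1.632662


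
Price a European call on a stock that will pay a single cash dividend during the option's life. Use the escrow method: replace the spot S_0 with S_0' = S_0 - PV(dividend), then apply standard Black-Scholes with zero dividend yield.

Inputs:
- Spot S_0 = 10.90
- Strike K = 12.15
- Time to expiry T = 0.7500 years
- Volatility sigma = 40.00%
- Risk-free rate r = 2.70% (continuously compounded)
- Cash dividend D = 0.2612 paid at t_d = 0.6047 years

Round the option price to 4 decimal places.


Answer: Price = 0.9984

Derivation:
PV(D) = D * exp(-r * t_d) = 0.2612 * 0.98380566 = 0.25697004
S_0' = S_0 - PV(D) = 10.9000 - 0.25697004 = 10.64302996
d1 = (ln(S_0'/K) + (r + sigma^2/2)*T) / (sigma*sqrt(T)) = -0.15061324
d2 = d1 - sigma*sqrt(T) = -0.49702340
exp(-rT) = 0.97995365
N(d1) = 0.44014041; N(d2) = 0.30958628
C = S_0' * N(d1) - K * exp(-rT) * N(d2) = 10.64302996 * 0.44014041 - 12.1500 * 0.97995365 * 0.30958628 = 0.9984


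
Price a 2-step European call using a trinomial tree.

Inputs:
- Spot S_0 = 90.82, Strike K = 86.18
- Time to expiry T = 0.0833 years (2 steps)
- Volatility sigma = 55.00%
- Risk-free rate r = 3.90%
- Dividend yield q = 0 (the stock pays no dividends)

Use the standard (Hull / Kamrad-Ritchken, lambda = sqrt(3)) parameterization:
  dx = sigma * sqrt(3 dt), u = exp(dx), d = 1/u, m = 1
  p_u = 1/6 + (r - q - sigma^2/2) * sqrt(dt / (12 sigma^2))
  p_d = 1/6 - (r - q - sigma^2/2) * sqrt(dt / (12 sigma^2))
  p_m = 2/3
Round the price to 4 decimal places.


Answer: Price = V(0,0) = 8.4099

Derivation:
dt = T/N = 0.041650; dx = sigma*sqrt(3*dt) = 0.194415
u = exp(dx) = 1.214601; d = 1/u = 0.823316
p_u = 0.154643, p_m = 0.666667, p_d = 0.178690
Discount per step: exp(-r*dt) = 0.998377
Stock lattice S(k, j) with j the centered position index:
  k=0: S(0,+0) = 90.8200
  k=1: S(1,-1) = 74.7735; S(1,+0) = 90.8200; S(1,+1) = 110.3100
  k=2: S(2,-2) = 61.5622; S(2,-1) = 74.7735; S(2,+0) = 90.8200; S(2,+1) = 110.3100; S(2,+2) = 133.9827
Terminal payoffs V(N, j) = max(S_T - K, 0):
  V(2,-2) = 0.000000; V(2,-1) = 0.000000; V(2,+0) = 4.640000; V(2,+1) = 24.130045; V(2,+2) = 47.802670
Backward induction: V(k, j) = exp(-r*dt) * [p_u * V(k+1, j+1) + p_m * V(k+1, j) + p_d * V(k+1, j-1)]
  V(1,-1) = exp(-r*dt) * [p_u*4.640000 + p_m*0.000000 + p_d*0.000000] = 0.716378
  V(1,+0) = exp(-r*dt) * [p_u*24.130045 + p_m*4.640000 + p_d*0.000000] = 6.813797
  V(1,+1) = exp(-r*dt) * [p_u*47.802670 + p_m*24.130045 + p_d*4.640000] = 24.268711
  V(0,+0) = exp(-r*dt) * [p_u*24.268711 + p_m*6.813797 + p_d*0.716378] = 8.409853


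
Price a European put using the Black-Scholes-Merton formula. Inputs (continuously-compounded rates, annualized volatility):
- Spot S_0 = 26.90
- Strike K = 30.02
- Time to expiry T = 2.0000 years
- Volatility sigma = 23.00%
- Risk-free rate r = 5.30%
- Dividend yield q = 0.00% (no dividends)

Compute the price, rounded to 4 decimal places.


Answer: Price = 3.5324

Derivation:
d1 = (ln(S/K) + (r - q + 0.5*sigma^2) * T) / (sigma * sqrt(T)) = 0.15114395
d2 = d1 - sigma * sqrt(T) = -0.17412517
exp(-rT) = 0.89942465; exp(-qT) = 1.00000000
P = K * exp(-rT) * N(-d2) - S_0 * exp(-qT) * N(-d1)
N(-d1) = 0.43993108; N(-d2) = 0.56911645
P = 30.0200 * 0.89942465 * 0.56911645 - 26.9000 * 1.00000000 * 0.43993108 = 3.5324


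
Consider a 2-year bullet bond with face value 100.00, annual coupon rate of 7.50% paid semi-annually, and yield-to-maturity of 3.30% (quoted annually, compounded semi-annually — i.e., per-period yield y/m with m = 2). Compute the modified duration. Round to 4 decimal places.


Answer: Modified duration = 1.8679

Derivation:
Coupon per period c = face * coupon_rate / m = 3.750000
Periods per year m = 2; per-period yield y/m = 0.016500
Number of cashflows N = 4
Cashflows (t years, CF_t, discount factor 1/(1+y/m)^(m*t), PV):
  t = 0.5000: CF_t = 3.750000, DF = 0.983768, PV = 3.689129
  t = 1.0000: CF_t = 3.750000, DF = 0.967799, PV = 3.629247
  t = 1.5000: CF_t = 3.750000, DF = 0.952090, PV = 3.570336
  t = 2.0000: CF_t = 103.750000, DF = 0.936635, PV = 97.175900
Price P = sum_t PV_t = 108.064613
First compute Macaulay numerator sum_t t * PV_t:
  t * PV_t at t = 0.5000: 1.844565
  t * PV_t at t = 1.0000: 3.629247
  t * PV_t at t = 1.5000: 5.355504
  t * PV_t at t = 2.0000: 194.351801
Macaulay duration D = 205.181117 / 108.064613 = 1.898689
Modified duration = D / (1 + y/m) = 1.898689 / (1 + 0.016500) = 1.867869


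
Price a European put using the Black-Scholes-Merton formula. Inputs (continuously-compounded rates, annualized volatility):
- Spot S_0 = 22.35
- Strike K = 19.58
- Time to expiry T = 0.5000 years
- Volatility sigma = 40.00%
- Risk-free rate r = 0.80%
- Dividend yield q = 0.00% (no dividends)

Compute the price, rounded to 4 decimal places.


d1 = (ln(S/K) + (r - q + 0.5*sigma^2) * T) / (sigma * sqrt(T)) = 0.62337715
d2 = d1 - sigma * sqrt(T) = 0.34053444
exp(-rT) = 0.99600799; exp(-qT) = 1.00000000
P = K * exp(-rT) * N(-d2) - S_0 * exp(-qT) * N(-d1)
N(-d1) = 0.26651836; N(-d2) = 0.36672705
P = 19.5800 * 0.99600799 * 0.36672705 - 22.3500 * 1.00000000 * 0.26651836 = 1.1952

Answer: Price = 1.1952


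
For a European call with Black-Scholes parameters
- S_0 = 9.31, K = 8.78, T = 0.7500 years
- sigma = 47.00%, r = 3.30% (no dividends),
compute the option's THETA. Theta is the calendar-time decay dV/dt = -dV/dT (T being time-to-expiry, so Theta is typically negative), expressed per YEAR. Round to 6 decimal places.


d1 = 0.4083222160; d2 = 0.0012902762
phi(d1) = 0.3670335386; exp(-qT) = 1.0000000000; exp(-rT) = 0.9755537700
Theta = -S*exp(-qT)*phi(d1)*sigma/(2*sqrt(T)) - r*K*exp(-rT)*N(d2) + q*S*exp(-qT)*N(d1)
N(d1) = 0.6584814344; N(d2) = 0.5005147456; sqrt(T) = 0.8660254038
Term 1 = -9.3100 * 1.0000000000 * 0.3670335386 * 0.4700 / (2 * 0.8660254038) = -0.9272410762
Term 2 = -0.0330 * 8.7800 * 0.9755537700 * 0.5005147456 = -0.1414739711
Term 3 = 0 (no dividend yield, q = 0)
Theta = -0.9272410762 + (-0.1414739711) + (0.0000000000) = -1.068715

Answer: Theta = -1.068715


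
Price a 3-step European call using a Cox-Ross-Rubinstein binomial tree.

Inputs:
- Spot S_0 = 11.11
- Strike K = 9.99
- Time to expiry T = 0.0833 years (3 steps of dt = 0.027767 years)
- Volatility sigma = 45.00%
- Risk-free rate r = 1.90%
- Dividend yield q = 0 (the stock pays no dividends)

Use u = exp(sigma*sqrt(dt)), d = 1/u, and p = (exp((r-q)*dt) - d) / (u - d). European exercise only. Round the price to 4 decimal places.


Answer: Price = V(0,0) = 1.2885

Derivation:
dt = T/N = 0.027767
u = exp(sigma*sqrt(dt)) = 1.077868; d = 1/u = 0.927757
p = (exp((r-q)*dt) - d) / (u - d) = 0.484778
Discount per step: exp(-r*dt) = 0.999473
Stock lattice S(k, i) with i counting down-moves:
  k=0: S(0,0) = 11.1100
  k=1: S(1,0) = 11.9751; S(1,1) = 10.3074
  k=2: S(2,0) = 12.9076; S(2,1) = 11.1100; S(2,2) = 9.5628
  k=3: S(3,0) = 13.9127; S(3,1) = 11.9751; S(3,2) = 10.3074; S(3,3) = 8.8719
Terminal payoffs V(N, i) = max(S_T - K, 0):
  V(3,0) = 3.922679; V(3,1) = 1.985113; V(3,2) = 0.317385; V(3,3) = 0.000000
Backward induction: V(k, i) = exp(-r*dt) * [p * V(k+1, i) + (1-p) * V(k+1, i+1)].
  V(2,0) = exp(-r*dt) * [p*3.922679 + (1-p)*1.985113] = 2.922860
  V(2,1) = exp(-r*dt) * [p*1.985113 + (1-p)*0.317385] = 1.125269
  V(2,2) = exp(-r*dt) * [p*0.317385 + (1-p)*0.000000] = 0.153780
  V(1,0) = exp(-r*dt) * [p*2.922860 + (1-p)*1.125269] = 1.995648
  V(1,1) = exp(-r*dt) * [p*1.125269 + (1-p)*0.153780] = 0.624407
  V(0,0) = exp(-r*dt) * [p*1.995648 + (1-p)*0.624407] = 1.288475


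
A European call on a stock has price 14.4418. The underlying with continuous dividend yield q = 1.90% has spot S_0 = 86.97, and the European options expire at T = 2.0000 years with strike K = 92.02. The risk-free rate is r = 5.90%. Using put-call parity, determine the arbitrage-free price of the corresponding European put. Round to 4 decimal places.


Answer: Put price = 12.4925

Derivation:
Put-call parity: C - P = S_0 * exp(-qT) - K * exp(-rT).
S_0 * exp(-qT) = 86.9700 * 0.96271294 = 83.72714447
K * exp(-rT) = 92.0200 * 0.88869605 = 81.77781076
P = C - S*exp(-qT) + K*exp(-rT)
P = 14.4418 - 83.72714447 + 81.77781076 = 12.4925


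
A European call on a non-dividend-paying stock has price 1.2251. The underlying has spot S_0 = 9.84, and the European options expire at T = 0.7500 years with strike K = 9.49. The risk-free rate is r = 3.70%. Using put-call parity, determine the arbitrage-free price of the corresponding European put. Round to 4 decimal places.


Put-call parity: C - P = S_0 * exp(-qT) - K * exp(-rT).
S_0 * exp(-qT) = 9.8400 * 1.00000000 = 9.84000000
K * exp(-rT) = 9.4900 * 0.97263149 = 9.23027288
P = C - S*exp(-qT) + K*exp(-rT)
P = 1.2251 - 9.84000000 + 9.23027288 = 0.6154

Answer: Put price = 0.6154


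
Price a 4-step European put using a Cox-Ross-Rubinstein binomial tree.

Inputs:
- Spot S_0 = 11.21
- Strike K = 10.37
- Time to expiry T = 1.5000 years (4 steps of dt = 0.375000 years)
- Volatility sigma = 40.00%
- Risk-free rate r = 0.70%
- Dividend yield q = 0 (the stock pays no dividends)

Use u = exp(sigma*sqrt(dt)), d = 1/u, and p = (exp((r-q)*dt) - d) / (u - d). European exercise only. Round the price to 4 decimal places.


Answer: Price = V(0,0) = 1.6376

Derivation:
dt = T/N = 0.375000
u = exp(sigma*sqrt(dt)) = 1.277556; d = 1/u = 0.782744
p = (exp((r-q)*dt) - d) / (u - d) = 0.444379
Discount per step: exp(-r*dt) = 0.997378
Stock lattice S(k, i) with i counting down-moves:
  k=0: S(0,0) = 11.2100
  k=1: S(1,0) = 14.3214; S(1,1) = 8.7746
  k=2: S(2,0) = 18.2964; S(2,1) = 11.2100; S(2,2) = 6.8682
  k=3: S(3,0) = 23.3747; S(3,1) = 14.3214; S(3,2) = 8.7746; S(3,3) = 5.3761
  k=4: S(4,0) = 29.8625; S(4,1) = 18.2964; S(4,2) = 11.2100; S(4,3) = 6.8682; S(4,4) = 4.2081
Terminal payoffs V(N, i) = max(K - S_T, 0):
  V(4,0) = 0.000000; V(4,1) = 0.000000; V(4,2) = 0.000000; V(4,3) = 3.501757; V(4,4) = 6.161904
Backward induction: V(k, i) = exp(-r*dt) * [p * V(k+1, i) + (1-p) * V(k+1, i+1)].
  V(3,0) = exp(-r*dt) * [p*0.000000 + (1-p)*0.000000] = 0.000000
  V(3,1) = exp(-r*dt) * [p*0.000000 + (1-p)*0.000000] = 0.000000
  V(3,2) = exp(-r*dt) * [p*0.000000 + (1-p)*3.501757] = 1.940549
  V(3,3) = exp(-r*dt) * [p*3.501757 + (1-p)*6.161904] = 4.966735
  V(2,0) = exp(-r*dt) * [p*0.000000 + (1-p)*0.000000] = 0.000000
  V(2,1) = exp(-r*dt) * [p*0.000000 + (1-p)*1.940549] = 1.075383
  V(2,2) = exp(-r*dt) * [p*1.940549 + (1-p)*4.966735] = 3.612466
  V(1,0) = exp(-r*dt) * [p*0.000000 + (1-p)*1.075383] = 0.595939
  V(1,1) = exp(-r*dt) * [p*1.075383 + (1-p)*3.612466] = 2.478524
  V(0,0) = exp(-r*dt) * [p*0.595939 + (1-p)*2.478524] = 1.637638


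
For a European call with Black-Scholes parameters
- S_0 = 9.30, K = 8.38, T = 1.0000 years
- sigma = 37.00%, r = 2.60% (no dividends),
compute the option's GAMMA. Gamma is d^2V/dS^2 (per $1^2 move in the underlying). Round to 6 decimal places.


Answer: Gamma = 0.100381

Derivation:
d1 = 0.5368013126; d2 = 0.1668013126
phi(d1) = 0.3454123502; exp(-qT) = 1.0000000000; exp(-rT) = 0.9743350896
Gamma = exp(-qT) * phi(d1) / (S * sigma * sqrt(T)) = 1.0000000000 * 0.3454123502 / (9.3000 * 0.3700 * 1.0000000000) = 0.100381


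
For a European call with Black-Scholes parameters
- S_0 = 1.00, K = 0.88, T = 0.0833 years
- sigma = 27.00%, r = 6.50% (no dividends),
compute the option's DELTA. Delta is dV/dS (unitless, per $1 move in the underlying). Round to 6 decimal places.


d1 = 1.7488763535; d2 = 1.6709496572
phi(d1) = 0.0864470853; exp(-qT) = 1.0000000000; exp(-rT) = 0.9946001320
N(d1) = 0.9598438026
Delta = exp(-qT) * N(d1) = 1.0000000000 * 0.9598438026 = 0.959844

Answer: Delta = 0.959844


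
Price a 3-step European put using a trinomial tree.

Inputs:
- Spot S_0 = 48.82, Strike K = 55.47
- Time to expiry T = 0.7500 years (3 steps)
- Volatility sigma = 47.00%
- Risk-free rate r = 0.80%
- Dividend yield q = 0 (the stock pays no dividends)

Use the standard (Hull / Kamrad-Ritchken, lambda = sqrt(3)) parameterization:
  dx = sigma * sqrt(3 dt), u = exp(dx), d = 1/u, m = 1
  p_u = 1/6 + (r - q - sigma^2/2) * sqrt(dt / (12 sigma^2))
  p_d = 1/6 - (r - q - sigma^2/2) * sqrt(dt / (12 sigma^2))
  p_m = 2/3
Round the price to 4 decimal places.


Answer: Price = V(0,0) = 12.0218

Derivation:
dt = T/N = 0.250000; dx = sigma*sqrt(3*dt) = 0.407032
u = exp(dx) = 1.502352; d = 1/u = 0.665623
p_u = 0.135204, p_m = 0.666667, p_d = 0.198129
Discount per step: exp(-r*dt) = 0.998002
Stock lattice S(k, j) with j the centered position index:
  k=0: S(0,+0) = 48.8200
  k=1: S(1,-1) = 32.4957; S(1,+0) = 48.8200; S(1,+1) = 73.3448
  k=2: S(2,-2) = 21.6299; S(2,-1) = 32.4957; S(2,+0) = 48.8200; S(2,+1) = 73.3448; S(2,+2) = 110.1898
  k=3: S(3,-3) = 14.3974; S(3,-2) = 21.6299; S(3,-1) = 32.4957; S(3,+0) = 48.8200; S(3,+1) = 73.3448; S(3,+2) = 110.1898; S(3,+3) = 165.5438
Terminal payoffs V(N, j) = max(K - S_T, 0):
  V(3,-3) = 41.072649; V(3,-2) = 33.840109; V(3,-1) = 22.974289; V(3,+0) = 6.650000; V(3,+1) = 0.000000; V(3,+2) = 0.000000; V(3,+3) = 0.000000
Backward induction: V(k, j) = exp(-r*dt) * [p_u * V(k+1, j+1) + p_m * V(k+1, j) + p_d * V(k+1, j-1)]
  V(2,-2) = exp(-r*dt) * [p_u*22.974289 + p_m*33.840109 + p_d*41.072649] = 33.736442
  V(2,-1) = exp(-r*dt) * [p_u*6.650000 + p_m*22.974289 + p_d*33.840109] = 22.874219
  V(2,+0) = exp(-r*dt) * [p_u*0.000000 + p_m*6.650000 + p_d*22.974289] = 8.967258
  V(2,+1) = exp(-r*dt) * [p_u*0.000000 + p_m*0.000000 + p_d*6.650000] = 1.314927
  V(2,+2) = exp(-r*dt) * [p_u*0.000000 + p_m*0.000000 + p_d*0.000000] = 0.000000
  V(1,-1) = exp(-r*dt) * [p_u*8.967258 + p_m*22.874219 + p_d*33.736442] = 23.099818
  V(1,+0) = exp(-r*dt) * [p_u*1.314927 + p_m*8.967258 + p_d*22.874219] = 10.666651
  V(1,+1) = exp(-r*dt) * [p_u*0.000000 + p_m*1.314927 + p_d*8.967258] = 2.647992
  V(0,+0) = exp(-r*dt) * [p_u*2.647992 + p_m*10.666651 + p_d*23.099818] = 12.021801


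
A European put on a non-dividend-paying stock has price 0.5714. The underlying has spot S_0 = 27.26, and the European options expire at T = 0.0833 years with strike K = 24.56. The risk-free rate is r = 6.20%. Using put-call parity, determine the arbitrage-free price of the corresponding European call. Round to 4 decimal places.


Put-call parity: C - P = S_0 * exp(-qT) - K * exp(-rT).
S_0 * exp(-qT) = 27.2600 * 1.00000000 = 27.26000000
K * exp(-rT) = 24.5600 * 0.99484871 = 24.43348441
C = P + S*exp(-qT) - K*exp(-rT)
C = 0.5714 + 27.26000000 - 24.43348441 = 3.3979

Answer: Call price = 3.3979


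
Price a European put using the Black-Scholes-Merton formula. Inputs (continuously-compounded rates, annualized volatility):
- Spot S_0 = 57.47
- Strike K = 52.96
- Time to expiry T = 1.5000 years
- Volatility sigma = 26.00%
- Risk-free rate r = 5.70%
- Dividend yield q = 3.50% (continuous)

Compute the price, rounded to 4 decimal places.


d1 = (ln(S/K) + (r - q + 0.5*sigma^2) * T) / (sigma * sqrt(T)) = 0.51949960
d2 = d1 - sigma * sqrt(T) = 0.20106593
exp(-rT) = 0.91805314; exp(-qT) = 0.94885432
P = K * exp(-rT) * N(-d2) - S_0 * exp(-qT) * N(-d1)
N(-d1) = 0.30170620; N(-d2) = 0.42032351
P = 52.9600 * 0.91805314 * 0.42032351 - 57.4700 * 0.94885432 * 0.30170620 = 3.9839

Answer: Price = 3.9839


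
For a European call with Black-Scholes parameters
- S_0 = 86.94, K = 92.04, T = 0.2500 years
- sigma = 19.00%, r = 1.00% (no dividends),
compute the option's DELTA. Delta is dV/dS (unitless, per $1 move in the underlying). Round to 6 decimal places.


Answer: Delta = 0.299362

Derivation:
d1 = -0.5262372590; d2 = -0.6212372590
phi(d1) = 0.3473572952; exp(-qT) = 1.0000000000; exp(-rT) = 0.9975031224
N(d1) = 0.2993616847
Delta = exp(-qT) * N(d1) = 1.0000000000 * 0.2993616847 = 0.299362


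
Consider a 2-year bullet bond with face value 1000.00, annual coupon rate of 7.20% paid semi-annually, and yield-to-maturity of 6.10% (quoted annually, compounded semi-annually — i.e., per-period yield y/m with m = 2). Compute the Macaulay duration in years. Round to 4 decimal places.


Coupon per period c = face * coupon_rate / m = 36.000000
Periods per year m = 2; per-period yield y/m = 0.030500
Number of cashflows N = 4
Cashflows (t years, CF_t, discount factor 1/(1+y/m)^(m*t), PV):
  t = 0.5000: CF_t = 36.000000, DF = 0.970403, PV = 34.934498
  t = 1.0000: CF_t = 36.000000, DF = 0.941681, PV = 33.900532
  t = 1.5000: CF_t = 36.000000, DF = 0.913810, PV = 32.897168
  t = 2.0000: CF_t = 1036.000000, DF = 0.886764, PV = 918.687423
Price P = sum_t PV_t = 1020.419621
Macaulay numerator sum_t t * PV_t:
  t * PV_t at t = 0.5000: 17.467249
  t * PV_t at t = 1.0000: 33.900532
  t * PV_t at t = 1.5000: 49.345752
  t * PV_t at t = 2.0000: 1837.374846
Macaulay duration D = (sum_t t * PV_t) / P = 1938.088379 / 1020.419621 = 1.899305

Answer: Macaulay duration = 1.8993 years


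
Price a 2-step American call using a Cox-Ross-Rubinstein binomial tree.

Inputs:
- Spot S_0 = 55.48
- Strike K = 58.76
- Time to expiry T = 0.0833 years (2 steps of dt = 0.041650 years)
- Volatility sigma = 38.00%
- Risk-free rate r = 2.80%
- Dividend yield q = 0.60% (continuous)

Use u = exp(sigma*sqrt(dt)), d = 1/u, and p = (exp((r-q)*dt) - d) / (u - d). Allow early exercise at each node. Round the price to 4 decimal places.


Answer: Price = V(0,0) = 1.4236

Derivation:
dt = T/N = 0.041650
u = exp(sigma*sqrt(dt)) = 1.080638; d = 1/u = 0.925379
p = (exp((r-q)*dt) - d) / (u - d) = 0.486526
Discount per step: exp(-r*dt) = 0.998834
Stock lattice S(k, i) with i counting down-moves:
  k=0: S(0,0) = 55.4800
  k=1: S(1,0) = 59.9538; S(1,1) = 51.3400
  k=2: S(2,0) = 64.7884; S(2,1) = 55.4800; S(2,2) = 47.5090
Terminal payoffs V(N, i) = max(S_T - K, 0):
  V(2,0) = 6.028357; V(2,1) = 0.000000; V(2,2) = 0.000000
Backward induction: V(k, i) = exp(-r*dt) * [p * V(k+1, i) + (1-p) * V(k+1, i+1)]; then take max(V_cont, immediate exercise) for American.
  V(1,0) = exp(-r*dt) * [p*6.028357 + (1-p)*0.000000] = 2.929536; exercise = 1.193799; V(1,0) = max -> 2.929536
  V(1,1) = exp(-r*dt) * [p*0.000000 + (1-p)*0.000000] = 0.000000; exercise = 0.000000; V(1,1) = max -> 0.000000
  V(0,0) = exp(-r*dt) * [p*2.929536 + (1-p)*0.000000] = 1.423635; exercise = 0.000000; V(0,0) = max -> 1.423635


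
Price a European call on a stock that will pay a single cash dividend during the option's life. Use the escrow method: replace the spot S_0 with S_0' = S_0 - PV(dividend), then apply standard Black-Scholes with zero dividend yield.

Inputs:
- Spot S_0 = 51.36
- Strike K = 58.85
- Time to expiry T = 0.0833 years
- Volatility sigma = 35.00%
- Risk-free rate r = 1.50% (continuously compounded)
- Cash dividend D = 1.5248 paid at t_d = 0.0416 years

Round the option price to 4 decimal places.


Answer: Price = 0.1173

Derivation:
PV(D) = D * exp(-r * t_d) = 1.5248 * 0.99937619 = 1.52384882
S_0' = S_0 - PV(D) = 51.3600 - 1.52384882 = 49.83615118
d1 = (ln(S_0'/K) + (r + sigma^2/2)*T) / (sigma*sqrt(T)) = -1.58291183
d2 = d1 - sigma*sqrt(T) = -1.68392792
exp(-rT) = 0.99875128
N(d1) = 0.05672078; N(d2) = 0.04609780
C = S_0' * N(d1) - K * exp(-rT) * N(d2) = 49.83615118 * 0.05672078 - 58.8500 * 0.99875128 * 0.04609780 = 0.1173


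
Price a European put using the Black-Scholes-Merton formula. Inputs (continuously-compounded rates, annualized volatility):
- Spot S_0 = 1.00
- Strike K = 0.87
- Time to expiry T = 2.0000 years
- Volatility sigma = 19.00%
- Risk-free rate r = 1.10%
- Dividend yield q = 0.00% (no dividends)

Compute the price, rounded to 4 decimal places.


d1 = (ln(S/K) + (r - q + 0.5*sigma^2) * T) / (sigma * sqrt(T)) = 0.73450556
d2 = d1 - sigma * sqrt(T) = 0.46580498
exp(-rT) = 0.97824024; exp(-qT) = 1.00000000
P = K * exp(-rT) * N(-d2) - S_0 * exp(-qT) * N(-d1)
N(-d1) = 0.23132034; N(-d2) = 0.32067755
P = 0.8700 * 0.97824024 * 0.32067755 - 1.0000 * 1.00000000 * 0.23132034 = 0.0416

Answer: Price = 0.0416


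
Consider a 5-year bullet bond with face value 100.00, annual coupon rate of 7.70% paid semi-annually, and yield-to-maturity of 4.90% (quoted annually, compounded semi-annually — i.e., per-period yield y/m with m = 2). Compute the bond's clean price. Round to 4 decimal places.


Answer: Price = 112.2846

Derivation:
Coupon per period c = face * coupon_rate / m = 3.850000
Periods per year m = 2; per-period yield y/m = 0.024500
Number of cashflows N = 10
Cashflows (t years, CF_t, discount factor 1/(1+y/m)^(m*t), PV):
  t = 0.5000: CF_t = 3.850000, DF = 0.976086, PV = 3.757931
  t = 1.0000: CF_t = 3.850000, DF = 0.952744, PV = 3.668063
  t = 1.5000: CF_t = 3.850000, DF = 0.929960, PV = 3.580345
  t = 2.0000: CF_t = 3.850000, DF = 0.907721, PV = 3.494724
  t = 2.5000: CF_t = 3.850000, DF = 0.886013, PV = 3.411151
  t = 3.0000: CF_t = 3.850000, DF = 0.864825, PV = 3.329576
  t = 3.5000: CF_t = 3.850000, DF = 0.844143, PV = 3.249952
  t = 4.0000: CF_t = 3.850000, DF = 0.823957, PV = 3.172233
  t = 4.5000: CF_t = 3.850000, DF = 0.804252, PV = 3.096372
  t = 5.0000: CF_t = 103.850000, DF = 0.785019, PV = 81.524262
Price P = sum_t PV_t = 112.284607


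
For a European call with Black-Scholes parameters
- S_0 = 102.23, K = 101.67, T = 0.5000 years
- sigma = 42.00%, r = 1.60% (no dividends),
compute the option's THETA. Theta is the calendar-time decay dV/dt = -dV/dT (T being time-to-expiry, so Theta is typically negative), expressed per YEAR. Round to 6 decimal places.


d1 = 0.1939253900; d2 = -0.1030594581
phi(d1) = 0.3915108454; exp(-qT) = 1.0000000000; exp(-rT) = 0.9920319148
Theta = -S*exp(-qT)*phi(d1)*sigma/(2*sqrt(T)) - r*K*exp(-rT)*N(d2) + q*S*exp(-qT)*N(d1)
N(d1) = 0.5768828486; N(d2) = 0.4589578907; sqrt(T) = 0.7071067812
Term 1 = -102.2300 * 1.0000000000 * 0.3915108454 * 0.4200 / (2 * 0.7071067812) = -11.8865672141
Term 2 = -0.0160 * 101.6700 * 0.9920319148 * 0.4589578907 = -0.7406470396
Term 3 = 0 (no dividend yield, q = 0)
Theta = -11.8865672141 + (-0.7406470396) + (0.0000000000) = -12.627214

Answer: Theta = -12.627214


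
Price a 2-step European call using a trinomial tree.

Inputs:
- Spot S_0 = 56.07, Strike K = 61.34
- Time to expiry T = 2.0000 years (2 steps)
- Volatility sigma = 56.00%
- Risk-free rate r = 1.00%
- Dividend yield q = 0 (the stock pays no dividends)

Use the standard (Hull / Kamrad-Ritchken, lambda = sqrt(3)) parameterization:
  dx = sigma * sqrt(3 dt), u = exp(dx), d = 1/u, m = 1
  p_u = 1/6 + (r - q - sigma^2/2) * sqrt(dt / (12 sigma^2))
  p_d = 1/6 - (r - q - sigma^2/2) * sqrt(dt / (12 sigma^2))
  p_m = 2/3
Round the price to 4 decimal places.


dt = T/N = 1.000000; dx = sigma*sqrt(3*dt) = 0.969948
u = exp(dx) = 2.637808; d = 1/u = 0.379103
p_u = 0.090993, p_m = 0.666667, p_d = 0.242341
Discount per step: exp(-r*dt) = 0.990050
Stock lattice S(k, j) with j the centered position index:
  k=0: S(0,+0) = 56.0700
  k=1: S(1,-1) = 21.2563; S(1,+0) = 56.0700; S(1,+1) = 147.9019
  k=2: S(2,-2) = 8.0583; S(2,-1) = 21.2563; S(2,+0) = 56.0700; S(2,+1) = 147.9019; S(2,+2) = 390.1369
Terminal payoffs V(N, j) = max(S_T - K, 0):
  V(2,-2) = 0.000000; V(2,-1) = 0.000000; V(2,+0) = 0.000000; V(2,+1) = 86.561922; V(2,+2) = 328.796943
Backward induction: V(k, j) = exp(-r*dt) * [p_u * V(k+1, j+1) + p_m * V(k+1, j) + p_d * V(k+1, j-1)]
  V(1,-1) = exp(-r*dt) * [p_u*0.000000 + p_m*0.000000 + p_d*0.000000] = 0.000000
  V(1,+0) = exp(-r*dt) * [p_u*86.561922 + p_m*0.000000 + p_d*0.000000] = 7.798117
  V(1,+1) = exp(-r*dt) * [p_u*328.796943 + p_m*86.561922 + p_d*0.000000] = 86.754124
  V(0,+0) = exp(-r*dt) * [p_u*86.754124 + p_m*7.798117 + p_d*0.000000] = 12.962448

Answer: Price = V(0,0) = 12.9624


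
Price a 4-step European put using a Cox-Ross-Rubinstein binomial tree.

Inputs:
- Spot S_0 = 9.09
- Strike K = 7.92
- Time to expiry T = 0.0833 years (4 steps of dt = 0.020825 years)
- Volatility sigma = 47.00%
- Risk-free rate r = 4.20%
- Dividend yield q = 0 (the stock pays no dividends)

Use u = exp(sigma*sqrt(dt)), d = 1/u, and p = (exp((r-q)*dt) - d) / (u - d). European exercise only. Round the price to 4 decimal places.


dt = T/N = 0.020825
u = exp(sigma*sqrt(dt)) = 1.070178; d = 1/u = 0.934424
p = (exp((r-q)*dt) - d) / (u - d) = 0.489496
Discount per step: exp(-r*dt) = 0.999126
Stock lattice S(k, i) with i counting down-moves:
  k=0: S(0,0) = 9.0900
  k=1: S(1,0) = 9.7279; S(1,1) = 8.4939
  k=2: S(2,0) = 10.4106; S(2,1) = 9.0900; S(2,2) = 7.9369
  k=3: S(3,0) = 11.1412; S(3,1) = 9.7279; S(3,2) = 8.4939; S(3,3) = 7.4164
  k=4: S(4,0) = 11.9231; S(4,1) = 10.4106; S(4,2) = 9.0900; S(4,3) = 7.9369; S(4,4) = 6.9301
Terminal payoffs V(N, i) = max(K - S_T, 0):
  V(4,0) = 0.000000; V(4,1) = 0.000000; V(4,2) = 0.000000; V(4,3) = 0.000000; V(4,4) = 0.989898
Backward induction: V(k, i) = exp(-r*dt) * [p * V(k+1, i) + (1-p) * V(k+1, i+1)].
  V(3,0) = exp(-r*dt) * [p*0.000000 + (1-p)*0.000000] = 0.000000
  V(3,1) = exp(-r*dt) * [p*0.000000 + (1-p)*0.000000] = 0.000000
  V(3,2) = exp(-r*dt) * [p*0.000000 + (1-p)*0.000000] = 0.000000
  V(3,3) = exp(-r*dt) * [p*0.000000 + (1-p)*0.989898] = 0.504905
  V(2,0) = exp(-r*dt) * [p*0.000000 + (1-p)*0.000000] = 0.000000
  V(2,1) = exp(-r*dt) * [p*0.000000 + (1-p)*0.000000] = 0.000000
  V(2,2) = exp(-r*dt) * [p*0.000000 + (1-p)*0.504905] = 0.257531
  V(1,0) = exp(-r*dt) * [p*0.000000 + (1-p)*0.000000] = 0.000000
  V(1,1) = exp(-r*dt) * [p*0.000000 + (1-p)*0.257531] = 0.131356
  V(0,0) = exp(-r*dt) * [p*0.000000 + (1-p)*0.131356] = 0.066999

Answer: Price = V(0,0) = 0.0670


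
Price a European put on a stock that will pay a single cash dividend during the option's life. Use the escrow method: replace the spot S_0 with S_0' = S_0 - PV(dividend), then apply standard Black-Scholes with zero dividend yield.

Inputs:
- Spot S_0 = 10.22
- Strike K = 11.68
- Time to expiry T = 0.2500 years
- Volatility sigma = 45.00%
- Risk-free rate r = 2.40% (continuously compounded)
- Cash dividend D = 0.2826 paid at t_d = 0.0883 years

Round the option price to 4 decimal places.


PV(D) = D * exp(-r * t_d) = 0.2826 * 0.99788304 = 0.28200175
S_0' = S_0 - PV(D) = 10.2200 - 0.28200175 = 9.93799825
d1 = (ln(S_0'/K) + (r + sigma^2/2)*T) / (sigma*sqrt(T)) = -0.57866605
d2 = d1 - sigma*sqrt(T) = -0.80366605
exp(-rT) = 0.99401796
N(-d1) = 0.71859273; N(-d2) = 0.78920507
P = K * exp(-rT) * N(-d2) - S_0' * N(-d1) = 11.6800 * 0.99401796 * 0.78920507 - 9.93799825 * 0.71859273 = 2.0214

Answer: Price = 2.0214


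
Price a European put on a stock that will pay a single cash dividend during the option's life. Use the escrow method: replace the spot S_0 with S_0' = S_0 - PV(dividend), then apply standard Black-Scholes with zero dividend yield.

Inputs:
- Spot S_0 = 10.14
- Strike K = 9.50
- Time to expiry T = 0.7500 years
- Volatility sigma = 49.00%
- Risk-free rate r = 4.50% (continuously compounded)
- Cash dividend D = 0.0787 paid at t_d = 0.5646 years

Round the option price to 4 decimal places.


PV(D) = D * exp(-r * t_d) = 0.0787 * 0.97491304 = 0.07672566
S_0' = S_0 - PV(D) = 10.1400 - 0.07672566 = 10.06327434
d1 = (ln(S_0'/K) + (r + sigma^2/2)*T) / (sigma*sqrt(T)) = 0.42744727
d2 = d1 - sigma*sqrt(T) = 0.00309482
exp(-rT) = 0.96681318
N(-d1) = 0.33452679; N(-d2) = 0.49876535
P = K * exp(-rT) * N(-d2) - S_0' * N(-d1) = 9.5000 * 0.96681318 * 0.49876535 - 10.06327434 * 0.33452679 = 1.2146

Answer: Price = 1.2146


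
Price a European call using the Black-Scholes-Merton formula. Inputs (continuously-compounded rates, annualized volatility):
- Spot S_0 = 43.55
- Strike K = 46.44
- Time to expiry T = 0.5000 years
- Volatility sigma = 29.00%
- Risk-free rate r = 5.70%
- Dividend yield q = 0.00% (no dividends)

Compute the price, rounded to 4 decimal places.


d1 = (ln(S/K) + (r - q + 0.5*sigma^2) * T) / (sigma * sqrt(T)) = -0.07181500
d2 = d1 - sigma * sqrt(T) = -0.27687597
exp(-rT) = 0.97190229; exp(-qT) = 1.00000000
C = S_0 * exp(-qT) * N(d1) - K * exp(-rT) * N(d2)
N(d1) = 0.47137457; N(d2) = 0.39093767
C = 43.5500 * 1.00000000 * 0.47137457 - 46.4400 * 0.97190229 * 0.39093767 = 2.8833

Answer: Price = 2.8833


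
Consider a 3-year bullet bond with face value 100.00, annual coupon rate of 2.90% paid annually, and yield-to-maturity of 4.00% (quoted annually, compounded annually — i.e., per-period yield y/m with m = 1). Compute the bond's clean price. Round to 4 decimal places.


Answer: Price = 96.9474

Derivation:
Coupon per period c = face * coupon_rate / m = 2.900000
Periods per year m = 1; per-period yield y/m = 0.040000
Number of cashflows N = 3
Cashflows (t years, CF_t, discount factor 1/(1+y/m)^(m*t), PV):
  t = 1.0000: CF_t = 2.900000, DF = 0.961538, PV = 2.788462
  t = 2.0000: CF_t = 2.900000, DF = 0.924556, PV = 2.681213
  t = 3.0000: CF_t = 102.900000, DF = 0.888996, PV = 91.477725
Price P = sum_t PV_t = 96.947400


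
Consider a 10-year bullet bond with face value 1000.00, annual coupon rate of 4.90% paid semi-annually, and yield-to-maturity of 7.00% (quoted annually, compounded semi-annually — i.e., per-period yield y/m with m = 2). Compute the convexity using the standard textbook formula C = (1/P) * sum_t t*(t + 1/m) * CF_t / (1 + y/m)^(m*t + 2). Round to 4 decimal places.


Answer: Convexity = 70.2753

Derivation:
Coupon per period c = face * coupon_rate / m = 24.500000
Periods per year m = 2; per-period yield y/m = 0.035000
Number of cashflows N = 20
Cashflows (t years, CF_t, discount factor 1/(1+y/m)^(m*t), PV):
  t = 0.5000: CF_t = 24.500000, DF = 0.966184, PV = 23.671498
  t = 1.0000: CF_t = 24.500000, DF = 0.933511, PV = 22.871012
  t = 1.5000: CF_t = 24.500000, DF = 0.901943, PV = 22.097596
  t = 2.0000: CF_t = 24.500000, DF = 0.871442, PV = 21.350335
  t = 2.5000: CF_t = 24.500000, DF = 0.841973, PV = 20.628343
  t = 3.0000: CF_t = 24.500000, DF = 0.813501, PV = 19.930766
  t = 3.5000: CF_t = 24.500000, DF = 0.785991, PV = 19.256779
  t = 4.0000: CF_t = 24.500000, DF = 0.759412, PV = 18.605583
  t = 4.5000: CF_t = 24.500000, DF = 0.733731, PV = 17.976409
  t = 5.0000: CF_t = 24.500000, DF = 0.708919, PV = 17.368511
  t = 5.5000: CF_t = 24.500000, DF = 0.684946, PV = 16.781170
  t = 6.0000: CF_t = 24.500000, DF = 0.661783, PV = 16.213691
  t = 6.5000: CF_t = 24.500000, DF = 0.639404, PV = 15.665402
  t = 7.0000: CF_t = 24.500000, DF = 0.617782, PV = 15.135654
  t = 7.5000: CF_t = 24.500000, DF = 0.596891, PV = 14.623820
  t = 8.0000: CF_t = 24.500000, DF = 0.576706, PV = 14.129295
  t = 8.5000: CF_t = 24.500000, DF = 0.557204, PV = 13.651493
  t = 9.0000: CF_t = 24.500000, DF = 0.538361, PV = 13.189848
  t = 9.5000: CF_t = 24.500000, DF = 0.520156, PV = 12.743814
  t = 10.0000: CF_t = 1024.500000, DF = 0.502566, PV = 514.878749
Price P = sum_t PV_t = 850.769765
Convexity numerator sum_t t*(t + 1/m) * CF_t / (1+y/m)^(m*t + 2):
  t = 0.5000: term = 11.048798
  t = 1.0000: term = 32.025502
  t = 1.5000: term = 61.885028
  t = 2.0000: term = 99.653829
  t = 2.5000: term = 144.425839
  t = 3.0000: term = 195.358623
  t = 3.5000: term = 251.669723
  t = 4.0000: term = 312.633197
  t = 4.5000: term = 377.576325
  t = 5.0000: term = 445.876497
  t = 5.5000: term = 516.958258
  t = 6.0000: term = 590.290501
  t = 6.5000: term = 665.383817
  t = 7.0000: term = 741.787979
  t = 7.5000: term = 819.089556
  t = 8.0000: term = 896.909658
  t = 8.5000: term = 974.901803
  t = 9.0000: term = 1052.749886
  t = 9.5000: term = 1130.166276
  t = 10.0000: term = 50467.706227
Convexity = (1/P) * sum = 59788.097322 / 850.769765 = 70.275296


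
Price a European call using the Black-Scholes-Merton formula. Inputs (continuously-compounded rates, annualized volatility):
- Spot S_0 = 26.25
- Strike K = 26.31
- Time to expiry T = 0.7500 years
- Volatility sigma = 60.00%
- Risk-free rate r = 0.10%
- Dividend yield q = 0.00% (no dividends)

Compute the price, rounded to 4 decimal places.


d1 = (ln(S/K) + (r - q + 0.5*sigma^2) * T) / (sigma * sqrt(T)) = 0.25685716
d2 = d1 - sigma * sqrt(T) = -0.26275809
exp(-rT) = 0.99925028; exp(-qT) = 1.00000000
C = S_0 * exp(-qT) * N(d1) - K * exp(-rT) * N(d2)
N(d1) = 0.60135548; N(d2) = 0.39636852
C = 26.2500 * 1.00000000 * 0.60135548 - 26.3100 * 0.99925028 * 0.39636852 = 5.3649

Answer: Price = 5.3649


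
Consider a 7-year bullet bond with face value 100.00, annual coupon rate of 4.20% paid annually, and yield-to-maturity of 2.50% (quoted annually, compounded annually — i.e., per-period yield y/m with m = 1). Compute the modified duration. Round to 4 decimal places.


Coupon per period c = face * coupon_rate / m = 4.200000
Periods per year m = 1; per-period yield y/m = 0.025000
Number of cashflows N = 7
Cashflows (t years, CF_t, discount factor 1/(1+y/m)^(m*t), PV):
  t = 1.0000: CF_t = 4.200000, DF = 0.975610, PV = 4.097561
  t = 2.0000: CF_t = 4.200000, DF = 0.951814, PV = 3.997620
  t = 3.0000: CF_t = 4.200000, DF = 0.928599, PV = 3.900118
  t = 4.0000: CF_t = 4.200000, DF = 0.905951, PV = 3.804993
  t = 5.0000: CF_t = 4.200000, DF = 0.883854, PV = 3.712188
  t = 6.0000: CF_t = 4.200000, DF = 0.862297, PV = 3.621647
  t = 7.0000: CF_t = 104.200000, DF = 0.841265, PV = 87.659837
Price P = sum_t PV_t = 110.793964
First compute Macaulay numerator sum_t t * PV_t:
  t * PV_t at t = 1.0000: 4.097561
  t * PV_t at t = 2.0000: 7.995241
  t * PV_t at t = 3.0000: 11.700353
  t * PV_t at t = 4.0000: 15.219971
  t * PV_t at t = 5.0000: 18.560940
  t * PV_t at t = 6.0000: 21.729881
  t * PV_t at t = 7.0000: 613.618862
Macaulay duration D = 692.922809 / 110.793964 = 6.254157
Modified duration = D / (1 + y/m) = 6.254157 / (1 + 0.025000) = 6.101616

Answer: Modified duration = 6.1016


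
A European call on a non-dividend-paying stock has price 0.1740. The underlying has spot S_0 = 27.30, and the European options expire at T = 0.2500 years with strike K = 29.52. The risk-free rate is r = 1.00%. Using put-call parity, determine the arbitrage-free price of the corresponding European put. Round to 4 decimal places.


Put-call parity: C - P = S_0 * exp(-qT) - K * exp(-rT).
S_0 * exp(-qT) = 27.3000 * 1.00000000 = 27.30000000
K * exp(-rT) = 29.5200 * 0.99750312 = 29.44629217
P = C - S*exp(-qT) + K*exp(-rT)
P = 0.1740 - 27.30000000 + 29.44629217 = 2.3203

Answer: Put price = 2.3203


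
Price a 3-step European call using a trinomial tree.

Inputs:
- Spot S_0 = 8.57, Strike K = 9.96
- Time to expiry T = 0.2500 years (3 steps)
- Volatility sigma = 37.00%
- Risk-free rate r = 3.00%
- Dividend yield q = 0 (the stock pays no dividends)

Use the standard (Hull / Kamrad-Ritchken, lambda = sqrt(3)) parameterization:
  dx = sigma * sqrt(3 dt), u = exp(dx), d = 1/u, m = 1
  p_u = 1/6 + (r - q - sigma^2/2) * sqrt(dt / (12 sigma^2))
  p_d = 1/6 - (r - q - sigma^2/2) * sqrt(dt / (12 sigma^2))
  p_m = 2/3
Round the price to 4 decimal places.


Answer: Price = V(0,0) = 0.2188

Derivation:
dt = T/N = 0.083333; dx = sigma*sqrt(3*dt) = 0.185000
u = exp(dx) = 1.203218; d = 1/u = 0.831104
p_u = 0.158007, p_m = 0.666667, p_d = 0.175327
Discount per step: exp(-r*dt) = 0.997503
Stock lattice S(k, j) with j the centered position index:
  k=0: S(0,+0) = 8.5700
  k=1: S(1,-1) = 7.1226; S(1,+0) = 8.5700; S(1,+1) = 10.3116
  k=2: S(2,-2) = 5.9196; S(2,-1) = 7.1226; S(2,+0) = 8.5700; S(2,+1) = 10.3116; S(2,+2) = 12.4071
  k=3: S(3,-3) = 4.9198; S(3,-2) = 5.9196; S(3,-1) = 7.1226; S(3,+0) = 8.5700; S(3,+1) = 10.3116; S(3,+2) = 12.4071; S(3,+3) = 14.9284
Terminal payoffs V(N, j) = max(S_T - K, 0):
  V(3,-3) = 0.000000; V(3,-2) = 0.000000; V(3,-1) = 0.000000; V(3,+0) = 0.000000; V(3,+1) = 0.351582; V(3,+2) = 2.447086; V(3,+3) = 4.968434
Backward induction: V(k, j) = exp(-r*dt) * [p_u * V(k+1, j+1) + p_m * V(k+1, j) + p_d * V(k+1, j-1)]
  V(2,-2) = exp(-r*dt) * [p_u*0.000000 + p_m*0.000000 + p_d*0.000000] = 0.000000
  V(2,-1) = exp(-r*dt) * [p_u*0.000000 + p_m*0.000000 + p_d*0.000000] = 0.000000
  V(2,+0) = exp(-r*dt) * [p_u*0.351582 + p_m*0.000000 + p_d*0.000000] = 0.055414
  V(2,+1) = exp(-r*dt) * [p_u*2.447086 + p_m*0.351582 + p_d*0.000000] = 0.619493
  V(2,+2) = exp(-r*dt) * [p_u*4.968434 + p_m*2.447086 + p_d*0.351582] = 2.471891
  V(1,-1) = exp(-r*dt) * [p_u*0.055414 + p_m*0.000000 + p_d*0.000000] = 0.008734
  V(1,+0) = exp(-r*dt) * [p_u*0.619493 + p_m*0.055414 + p_d*0.000000] = 0.134490
  V(1,+1) = exp(-r*dt) * [p_u*2.471891 + p_m*0.619493 + p_d*0.055414] = 0.811256
  V(0,+0) = exp(-r*dt) * [p_u*0.811256 + p_m*0.134490 + p_d*0.008734] = 0.218827


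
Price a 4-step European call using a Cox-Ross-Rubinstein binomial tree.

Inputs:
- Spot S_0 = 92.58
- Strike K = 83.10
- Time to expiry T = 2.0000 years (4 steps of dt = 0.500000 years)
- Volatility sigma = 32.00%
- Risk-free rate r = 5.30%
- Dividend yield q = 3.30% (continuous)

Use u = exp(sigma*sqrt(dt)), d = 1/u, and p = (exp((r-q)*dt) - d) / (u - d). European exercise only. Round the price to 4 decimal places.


dt = T/N = 0.500000
u = exp(sigma*sqrt(dt)) = 1.253919; d = 1/u = 0.797499
p = (exp((r-q)*dt) - d) / (u - d) = 0.465691
Discount per step: exp(-r*dt) = 0.973848
Stock lattice S(k, i) with i counting down-moves:
  k=0: S(0,0) = 92.5800
  k=1: S(1,0) = 116.0879; S(1,1) = 73.8325
  k=2: S(2,0) = 145.5648; S(2,1) = 92.5800; S(2,2) = 58.8814
  k=3: S(3,0) = 182.5266; S(3,1) = 116.0879; S(3,2) = 73.8325; S(3,3) = 46.9579
  k=4: S(4,0) = 228.8736; S(4,1) = 145.5648; S(4,2) = 92.5800; S(4,3) = 58.8814; S(4,4) = 37.4489
Terminal payoffs V(N, i) = max(S_T - K, 0):
  V(4,0) = 145.773584; V(4,1) = 62.464819; V(4,2) = 9.480000; V(4,3) = 0.000000; V(4,4) = 0.000000
Backward induction: V(k, i) = exp(-r*dt) * [p * V(k+1, i) + (1-p) * V(k+1, i+1)].
  V(3,0) = exp(-r*dt) * [p*145.773584 + (1-p)*62.464819] = 98.612800
  V(3,1) = exp(-r*dt) * [p*62.464819 + (1-p)*9.480000] = 33.261352
  V(3,2) = exp(-r*dt) * [p*9.480000 + (1-p)*0.000000] = 4.299298
  V(3,3) = exp(-r*dt) * [p*0.000000 + (1-p)*0.000000] = 0.000000
  V(2,0) = exp(-r*dt) * [p*98.612800 + (1-p)*33.261352] = 62.029196
  V(2,1) = exp(-r*dt) * [p*33.261352 + (1-p)*4.299298] = 17.321514
  V(2,2) = exp(-r*dt) * [p*4.299298 + (1-p)*0.000000] = 1.949785
  V(1,0) = exp(-r*dt) * [p*62.029196 + (1-p)*17.321514] = 37.144011
  V(1,1) = exp(-r*dt) * [p*17.321514 + (1-p)*1.949785] = 8.870064
  V(0,0) = exp(-r*dt) * [p*37.144011 + (1-p)*8.870064] = 21.460680

Answer: Price = V(0,0) = 21.4607


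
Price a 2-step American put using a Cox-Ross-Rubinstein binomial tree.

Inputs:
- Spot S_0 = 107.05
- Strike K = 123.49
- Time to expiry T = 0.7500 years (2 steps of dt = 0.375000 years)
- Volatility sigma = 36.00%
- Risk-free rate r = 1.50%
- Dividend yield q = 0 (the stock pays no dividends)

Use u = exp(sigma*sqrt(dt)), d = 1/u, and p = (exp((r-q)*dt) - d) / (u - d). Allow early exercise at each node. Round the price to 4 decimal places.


Answer: Price = V(0,0) = 24.3179

Derivation:
dt = T/N = 0.375000
u = exp(sigma*sqrt(dt)) = 1.246643; d = 1/u = 0.802154
p = (exp((r-q)*dt) - d) / (u - d) = 0.457799
Discount per step: exp(-r*dt) = 0.994391
Stock lattice S(k, i) with i counting down-moves:
  k=0: S(0,0) = 107.0500
  k=1: S(1,0) = 133.4531; S(1,1) = 85.8706
  k=2: S(2,0) = 166.3683; S(2,1) = 107.0500; S(2,2) = 68.8815
Terminal payoffs V(N, i) = max(K - S_T, 0):
  V(2,0) = 0.000000; V(2,1) = 16.440000; V(2,2) = 54.608485
Backward induction: V(k, i) = exp(-r*dt) * [p * V(k+1, i) + (1-p) * V(k+1, i+1)]; then take max(V_cont, immediate exercise) for American.
  V(1,0) = exp(-r*dt) * [p*0.000000 + (1-p)*16.440000] = 8.863781; exercise = 0.000000; V(1,0) = max -> 8.863781
  V(1,1) = exp(-r*dt) * [p*16.440000 + (1-p)*54.608485] = 36.926682; exercise = 37.619363; V(1,1) = max -> 37.619363
  V(0,0) = exp(-r*dt) * [p*8.863781 + (1-p)*37.619363] = 24.317905; exercise = 16.440000; V(0,0) = max -> 24.317905
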